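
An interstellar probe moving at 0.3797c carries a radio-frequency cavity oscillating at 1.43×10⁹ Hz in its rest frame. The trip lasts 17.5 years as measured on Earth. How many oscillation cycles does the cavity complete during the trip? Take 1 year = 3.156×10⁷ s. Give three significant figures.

N = 7.31×10¹⁷

γ = 1/√(1 − 0.3797²) = 1/√0.8558 = 1.081
The oscillator's own cycle count is N = f × τ where τ is the proper time aboard the probe. τ = Δt/γ = 17.5/1.081 = 16.19 years = 5.109×10⁸ s.
N = 1.43×10⁹ × 5.109×10⁸ = 7.306×10¹⁷.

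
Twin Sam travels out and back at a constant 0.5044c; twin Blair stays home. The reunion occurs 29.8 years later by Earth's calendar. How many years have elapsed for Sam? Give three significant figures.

γ = 1/√(1 − 0.5044²) = 1/√0.7456 = 1.158
Sam's clock measures proper time along the trip: τ = Δt/γ = 29.8/1.158 years.

τ = 25.7 years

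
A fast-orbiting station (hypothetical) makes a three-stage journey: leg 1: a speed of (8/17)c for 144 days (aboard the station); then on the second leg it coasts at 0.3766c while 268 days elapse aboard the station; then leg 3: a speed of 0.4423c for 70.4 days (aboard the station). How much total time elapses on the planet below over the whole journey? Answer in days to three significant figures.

Δt = 531 days

Leg 1: γ = 1/√(1 − (8/17)²) = 17/15 ≈ 1.133; Δt_1 = 1.133 × 144 = 163.2 days.
Leg 2: γ = 1/√(1 − 0.3766²) = 1/√0.8582 = 1.079; Δt_2 = 1.079 × 268 = 289.3 days.
Leg 3: γ = 1/√(1 − 0.4423²) = 1/√0.8044 = 1.115; Δt_3 = 1.115 × 70.4 = 78.50 days.
Total: 163.2 + 289.3 + 78.50 days.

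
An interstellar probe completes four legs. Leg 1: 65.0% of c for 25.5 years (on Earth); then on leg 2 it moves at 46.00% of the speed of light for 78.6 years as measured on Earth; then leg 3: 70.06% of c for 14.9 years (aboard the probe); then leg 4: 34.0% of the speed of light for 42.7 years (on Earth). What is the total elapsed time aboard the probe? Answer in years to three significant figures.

Leg 1: β = 0.650; γ = 1/√(1 − 0.650²) = 1/√0.5775 = 1.316; τ_1 = 25.5/1.316 = 19.38 years.
Leg 2: β = 0.4600; γ = 1/√(1 − 0.4600²) = 1/√0.7884 = 1.126; τ_2 = 78.6/1.126 = 69.79 years.
Leg 3: 14.9 years is already measured aboard the probe.
Leg 4: β = 0.340; γ = 1/√(1 − 0.340²) = 1/√0.8844 = 1.063; τ_4 = 42.7/1.063 = 40.16 years.
Total: 19.38 + 69.79 + 14.90 + 40.16 years.

τ = 144 years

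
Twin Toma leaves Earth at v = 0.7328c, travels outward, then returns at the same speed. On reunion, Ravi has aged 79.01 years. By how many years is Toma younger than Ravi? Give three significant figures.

γ = 1/√(1 − 0.7328²) = 1/√0.4630 = 1.470
Toma's elapsed proper time: τ = 79.01/1.470 = 53.76 years.
Age gap = Δt − τ = 79.01 − 53.76 years.

Δt − τ = 25.2 years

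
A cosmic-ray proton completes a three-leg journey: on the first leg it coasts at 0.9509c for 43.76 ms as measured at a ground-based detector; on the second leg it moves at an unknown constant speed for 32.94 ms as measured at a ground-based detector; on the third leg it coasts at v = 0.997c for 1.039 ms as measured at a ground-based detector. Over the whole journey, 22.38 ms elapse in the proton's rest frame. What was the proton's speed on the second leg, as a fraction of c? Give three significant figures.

Leg 1: γ = 1/√(1 − 0.9509²) = 1/√0.09579 = 3.231; τ_1 = 43.76/3.231 = 13.54 ms.
Leg 2: speed unknown; τ_2 = 32.94/γ_2.
Leg 3: γ = 1/√(1 − 0.997²) = 1/√0.005991 = 12.92; τ_3 = 1.039/12.92 = 0.08042 ms.
Total proper time: 13.54 + τ_2 + 0.08042 = 22.38, so τ_2 = 22.38 − 13.62 = 8.756 ms.
γ_2 = 32.94/8.756 = 3.762; β = √(1 − 1/γ²) = √0.9293.

β = 0.964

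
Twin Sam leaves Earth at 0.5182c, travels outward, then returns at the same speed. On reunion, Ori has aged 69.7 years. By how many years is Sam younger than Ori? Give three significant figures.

γ = 1/√(1 − 0.5182²) = 1/√0.7315 = 1.169
Sam's elapsed proper time: τ = 69.7/1.169 = 59.61 years.
Age gap = Δt − τ = 69.7 − 59.61 years.

Δt − τ = 10.1 years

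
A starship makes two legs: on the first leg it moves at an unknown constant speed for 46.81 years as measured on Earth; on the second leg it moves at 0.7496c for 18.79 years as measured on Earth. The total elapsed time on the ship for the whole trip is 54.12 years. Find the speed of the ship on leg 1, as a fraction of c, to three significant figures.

Leg 1: speed unknown; τ_1 = 46.81/γ_1.
Leg 2: γ = 1/√(1 − 0.7496²) = 1/√0.4381 = 1.511; τ_2 = 18.79/1.511 = 12.44 years.
Total proper time: τ_1 + 12.44 = 54.12, so τ_1 = 54.12 − 12.44 = 41.68 years.
γ_1 = 46.81/41.68 = 1.123; β = √(1 − 1/γ²) = √0.2071.

β = 0.455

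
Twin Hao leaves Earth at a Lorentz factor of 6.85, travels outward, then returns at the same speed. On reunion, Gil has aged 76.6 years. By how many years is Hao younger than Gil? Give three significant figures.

Δt − τ = 65.4 years

γ = 6.85
Hao's elapsed proper time: τ = 76.6/6.850 = 11.18 years.
Age gap = Δt − τ = 76.6 − 11.18 years.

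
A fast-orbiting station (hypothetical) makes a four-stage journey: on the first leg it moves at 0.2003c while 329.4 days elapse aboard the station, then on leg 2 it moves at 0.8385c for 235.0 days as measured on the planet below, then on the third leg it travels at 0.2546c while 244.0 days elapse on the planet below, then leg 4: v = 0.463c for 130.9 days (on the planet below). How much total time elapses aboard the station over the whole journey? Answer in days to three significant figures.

Leg 1: 329.4 days is already measured aboard the station.
Leg 2: γ = 1/√(1 − 0.8385²) = 1/√0.2969 = 1.835; τ_2 = 235.0/1.835 = 128.1 days.
Leg 3: γ = 1/√(1 − 0.2546²) = 1/√0.9352 = 1.034; τ_3 = 244.0/1.034 = 236.0 days.
Leg 4: γ = 1/√(1 − 0.463²) = 1/√0.7856 = 1.128; τ_4 = 130.9/1.128 = 116.0 days.
Total: 329.4 + 128.1 + 236.0 + 116.0 days.

τ = 809 days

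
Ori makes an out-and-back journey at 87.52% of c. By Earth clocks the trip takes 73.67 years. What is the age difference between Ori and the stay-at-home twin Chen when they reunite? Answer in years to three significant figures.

Δt − τ = 38.0 years

β = 0.8752; γ = 1/√(1 − 0.8752²) = 1/√0.2340 = 2.067
Ori's elapsed proper time: τ = 73.67/2.067 = 35.64 years.
Age gap = Δt − τ = 73.67 − 35.64 years.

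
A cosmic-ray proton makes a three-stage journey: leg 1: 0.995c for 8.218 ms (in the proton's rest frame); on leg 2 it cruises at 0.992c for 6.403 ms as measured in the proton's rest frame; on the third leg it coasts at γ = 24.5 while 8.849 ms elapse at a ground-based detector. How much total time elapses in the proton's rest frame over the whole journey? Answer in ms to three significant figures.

Leg 1: 8.218 ms is already measured in the proton's rest frame.
Leg 2: 6.403 ms is already measured in the proton's rest frame.
Leg 3: γ = 24.5; τ_3 = 8.849/24.50 = 0.3612 ms.
Total: 8.218 + 6.403 + 0.3612 ms.

τ = 15.0 ms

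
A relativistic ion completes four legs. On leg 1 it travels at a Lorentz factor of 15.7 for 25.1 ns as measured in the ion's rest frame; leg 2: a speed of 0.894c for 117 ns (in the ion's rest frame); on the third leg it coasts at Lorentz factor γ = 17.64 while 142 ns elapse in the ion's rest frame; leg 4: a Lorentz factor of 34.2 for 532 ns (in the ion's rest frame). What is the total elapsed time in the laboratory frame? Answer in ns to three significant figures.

Δt = 2.14×10⁴ ns

Leg 1: γ = 15.7; Δt_1 = 15.70 × 25.1 = 394.1 ns.
Leg 2: γ = 1/√(1 − 0.894²) = 1/√0.2008 = 2.232; Δt_2 = 2.232 × 117 = 261.1 ns.
Leg 3: γ = 17.64; Δt_3 = 17.64 × 142 = 2505 ns.
Leg 4: γ = 34.2; Δt_4 = 34.20 × 532 = 1.819×10⁴ ns.
Total: 394.1 + 261.1 + 2505 + 1.819×10⁴ ns.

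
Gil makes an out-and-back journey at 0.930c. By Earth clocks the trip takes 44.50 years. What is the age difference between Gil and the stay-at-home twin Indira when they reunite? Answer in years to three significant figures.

Δt − τ = 28.1 years

γ = 1/√(1 − 0.930²) = 1/√0.1351 = 2.721
Gil's elapsed proper time: τ = 44.50/2.721 = 16.36 years.
Age gap = Δt − τ = 44.50 − 16.36 years.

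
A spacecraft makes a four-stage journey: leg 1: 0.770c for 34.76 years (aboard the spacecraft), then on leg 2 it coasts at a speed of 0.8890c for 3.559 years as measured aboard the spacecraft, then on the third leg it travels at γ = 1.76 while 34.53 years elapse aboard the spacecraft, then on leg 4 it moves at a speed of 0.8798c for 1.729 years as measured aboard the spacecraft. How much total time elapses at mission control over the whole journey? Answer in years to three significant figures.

Δt = 127 years

Leg 1: γ = 1/√(1 − 0.770²) = 1/√0.4071 = 1.567; Δt_1 = 1.567 × 34.76 = 54.48 years.
Leg 2: γ = 1/√(1 − 0.8890²) = 1/√0.2097 = 2.184; Δt_2 = 2.184 × 3.559 = 7.772 years.
Leg 3: γ = 1.76; Δt_3 = 1.760 × 34.53 = 60.77 years.
Leg 4: γ = 1/√(1 − 0.8798²) = 1/√0.2260 = 2.104; Δt_4 = 2.104 × 1.729 = 3.637 years.
Total: 54.48 + 7.772 + 60.77 + 3.637 years.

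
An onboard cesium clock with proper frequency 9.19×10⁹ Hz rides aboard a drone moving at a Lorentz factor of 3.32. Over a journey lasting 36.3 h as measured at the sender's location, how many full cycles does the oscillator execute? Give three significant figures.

N = 3.62×10¹⁴

γ = 3.32
The oscillator's own cycle count is N = f × τ where τ is the proper time aboard the drone. τ = Δt/γ = 36.3/3.320 = 10.93 h = 3.936×10⁴ s.
N = 9.19×10⁹ × 3.936×10⁴ = 3.617×10¹⁴.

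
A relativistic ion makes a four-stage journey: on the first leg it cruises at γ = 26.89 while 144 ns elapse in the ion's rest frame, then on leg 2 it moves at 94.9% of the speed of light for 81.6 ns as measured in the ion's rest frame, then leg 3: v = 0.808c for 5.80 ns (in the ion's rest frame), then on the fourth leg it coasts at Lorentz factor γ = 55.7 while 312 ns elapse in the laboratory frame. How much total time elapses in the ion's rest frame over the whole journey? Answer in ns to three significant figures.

Leg 1: 144 ns is already measured in the ion's rest frame.
Leg 2: 81.6 ns is already measured in the ion's rest frame.
Leg 3: 5.80 ns is already measured in the ion's rest frame.
Leg 4: γ = 55.7; τ_4 = 312/55.70 = 5.601 ns.
Total: 144.0 + 81.60 + 5.800 + 5.601 ns.

τ = 237 ns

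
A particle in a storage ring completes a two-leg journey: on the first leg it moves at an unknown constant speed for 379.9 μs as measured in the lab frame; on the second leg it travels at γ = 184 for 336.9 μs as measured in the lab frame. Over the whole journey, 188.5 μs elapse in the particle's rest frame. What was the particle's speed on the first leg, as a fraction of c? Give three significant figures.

Leg 1: speed unknown; τ_1 = 379.9/γ_1.
Leg 2: γ = 184; τ_2 = 336.9/184.0 = 1.831 μs.
Total proper time: τ_1 + 1.831 = 188.5, so τ_1 = 188.5 − 1.831 = 186.7 μs.
γ_1 = 379.9/186.7 = 2.035; β = √(1 − 1/γ²) = √0.7586.

β = 0.871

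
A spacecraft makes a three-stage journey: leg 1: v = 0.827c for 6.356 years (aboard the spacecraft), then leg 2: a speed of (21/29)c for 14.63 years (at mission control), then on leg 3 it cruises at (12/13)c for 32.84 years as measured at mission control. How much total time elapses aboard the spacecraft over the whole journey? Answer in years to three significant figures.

Leg 1: 6.356 years is already measured aboard the spacecraft.
Leg 2: γ = 1/√(1 − (21/29)²) = 29/20 = 1.450; τ_2 = 14.63/1.450 = 10.09 years.
Leg 3: γ = 1/√(1 − (12/13)²) = 13/5 = 2.600; τ_3 = 32.84/2.600 = 12.63 years.
Total: 6.356 + 10.09 + 12.63 years.

τ = 29.1 years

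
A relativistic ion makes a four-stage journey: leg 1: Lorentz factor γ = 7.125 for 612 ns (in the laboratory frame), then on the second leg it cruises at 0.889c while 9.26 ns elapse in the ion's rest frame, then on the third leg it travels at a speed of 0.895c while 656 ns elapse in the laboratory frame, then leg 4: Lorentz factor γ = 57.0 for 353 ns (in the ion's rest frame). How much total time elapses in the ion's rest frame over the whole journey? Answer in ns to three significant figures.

Leg 1: γ = 7.125; τ_1 = 612/7.125 = 85.89 ns.
Leg 2: 9.26 ns is already measured in the ion's rest frame.
Leg 3: γ = 1/√(1 − 0.895²) = 1/√0.1990 = 2.242; τ_3 = 656/2.242 = 292.6 ns.
Leg 4: 353 ns is already measured in the ion's rest frame.
Total: 85.89 + 9.260 + 292.6 + 353.0 ns.

τ = 741 ns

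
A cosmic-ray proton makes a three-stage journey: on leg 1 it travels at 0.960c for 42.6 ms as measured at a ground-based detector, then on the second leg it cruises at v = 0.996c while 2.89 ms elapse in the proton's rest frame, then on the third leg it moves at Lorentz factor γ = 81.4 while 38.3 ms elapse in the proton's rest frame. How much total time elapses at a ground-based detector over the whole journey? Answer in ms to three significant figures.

Leg 1: 42.6 ms is already measured at a ground-based detector.
Leg 2: γ = 1/√(1 − 0.996²) = 1/√0.007984 = 11.19; Δt_2 = 11.19 × 2.89 = 32.34 ms.
Leg 3: γ = 81.4; Δt_3 = 81.40 × 38.3 = 3118 ms.
Total: 42.60 + 32.34 + 3118 ms.

Δt = 3190 ms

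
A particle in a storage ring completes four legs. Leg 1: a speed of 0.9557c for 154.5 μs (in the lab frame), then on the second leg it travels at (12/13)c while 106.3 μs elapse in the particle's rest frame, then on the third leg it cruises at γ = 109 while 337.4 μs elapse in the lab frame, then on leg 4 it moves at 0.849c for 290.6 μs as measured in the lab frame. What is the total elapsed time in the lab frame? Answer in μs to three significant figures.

Δt = 1060 μs

Leg 1: 154.5 μs is already measured in the lab frame.
Leg 2: γ = 1/√(1 − (12/13)²) = 13/5 = 2.600; Δt_2 = 2.600 × 106.3 = 276.4 μs.
Leg 3: 337.4 μs is already measured in the lab frame.
Leg 4: 290.6 μs is already measured in the lab frame.
Total: 154.5 + 276.4 + 337.4 + 290.6 μs.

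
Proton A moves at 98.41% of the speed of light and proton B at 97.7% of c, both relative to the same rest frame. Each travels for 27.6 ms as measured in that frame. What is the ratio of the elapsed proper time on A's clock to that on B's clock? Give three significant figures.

τ_A/τ_B = 0.833

A: β = 0.9841; γ = 1/√(1 − 0.9841²) = 1/√0.03155 = 5.630. B: β = 0.977; γ = 1/√(1 − 0.977²) = 1/√0.04547 = 4.690.
τ_A/τ_B = γ_B/γ_A = 4.690/5.630 = 0.8329, so τ_A/τ_B = 0.8329.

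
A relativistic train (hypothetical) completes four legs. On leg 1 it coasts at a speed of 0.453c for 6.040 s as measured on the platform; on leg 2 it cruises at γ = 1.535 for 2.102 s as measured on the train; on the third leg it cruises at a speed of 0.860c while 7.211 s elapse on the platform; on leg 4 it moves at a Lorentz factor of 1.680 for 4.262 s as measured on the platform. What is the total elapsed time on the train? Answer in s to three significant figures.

τ = 13.7 s

Leg 1: γ = 1/√(1 − 0.453²) = 1/√0.7948 = 1.122; τ_1 = 6.040/1.122 = 5.385 s.
Leg 2: 2.102 s is already measured on the train.
Leg 3: γ = 1/√(1 − 0.860²) = 1/√0.2604 = 1.960; τ_3 = 7.211/1.960 = 3.680 s.
Leg 4: γ = 1.680; τ_4 = 4.262/1.680 = 2.537 s.
Total: 5.385 + 2.102 + 3.680 + 2.537 s.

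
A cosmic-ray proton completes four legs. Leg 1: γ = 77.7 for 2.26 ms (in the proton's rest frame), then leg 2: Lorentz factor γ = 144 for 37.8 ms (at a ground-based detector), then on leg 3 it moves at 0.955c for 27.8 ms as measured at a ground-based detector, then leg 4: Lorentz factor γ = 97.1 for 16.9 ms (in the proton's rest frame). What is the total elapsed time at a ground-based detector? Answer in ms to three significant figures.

Δt = 1880 ms

Leg 1: γ = 77.7; Δt_1 = 77.70 × 2.26 = 175.6 ms.
Leg 2: 37.8 ms is already measured at a ground-based detector.
Leg 3: 27.8 ms is already measured at a ground-based detector.
Leg 4: γ = 97.1; Δt_4 = 97.10 × 16.9 = 1641 ms.
Total: 175.6 + 37.80 + 27.80 + 1641 ms.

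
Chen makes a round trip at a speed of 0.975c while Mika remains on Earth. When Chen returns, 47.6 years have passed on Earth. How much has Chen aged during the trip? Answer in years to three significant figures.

τ = 10.6 years

γ = 1/√(1 − 0.975²) = 1/√0.04938 = 4.500
Chen's clock measures proper time along the trip: τ = Δt/γ = 47.6/4.500 years.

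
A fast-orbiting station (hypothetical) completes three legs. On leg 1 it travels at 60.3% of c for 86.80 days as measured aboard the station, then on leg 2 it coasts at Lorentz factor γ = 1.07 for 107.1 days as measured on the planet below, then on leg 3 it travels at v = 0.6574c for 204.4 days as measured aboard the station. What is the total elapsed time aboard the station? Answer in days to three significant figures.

τ = 391 days

Leg 1: 86.80 days is already measured aboard the station.
Leg 2: γ = 1.07; τ_2 = 107.1/1.070 = 100.1 days.
Leg 3: 204.4 days is already measured aboard the station.
Total: 86.80 + 100.1 + 204.4 days.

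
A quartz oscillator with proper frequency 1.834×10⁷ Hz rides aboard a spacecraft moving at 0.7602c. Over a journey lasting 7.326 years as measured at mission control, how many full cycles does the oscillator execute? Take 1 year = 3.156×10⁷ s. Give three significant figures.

N = 2.75×10¹⁵

γ = 1/√(1 − 0.7602²) = 1/√0.4221 = 1.539
The oscillator's own cycle count is N = f × τ where τ is the proper time aboard the spacecraft. τ = Δt/γ = 7.326/1.539 = 4.760 years = 1.502×10⁸ s.
N = 1.834×10⁷ × 1.502×10⁸ = 2.755×10¹⁵.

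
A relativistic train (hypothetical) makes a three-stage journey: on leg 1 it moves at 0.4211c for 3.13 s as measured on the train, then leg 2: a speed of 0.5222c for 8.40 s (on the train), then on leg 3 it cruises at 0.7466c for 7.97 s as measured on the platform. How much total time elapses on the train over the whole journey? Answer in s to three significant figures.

Leg 1: 3.13 s is already measured on the train.
Leg 2: 8.40 s is already measured on the train.
Leg 3: γ = 1/√(1 − 0.7466²) = 1/√0.4426 = 1.503; τ_3 = 7.97/1.503 = 5.302 s.
Total: 3.130 + 8.400 + 5.302 s.

τ = 16.8 s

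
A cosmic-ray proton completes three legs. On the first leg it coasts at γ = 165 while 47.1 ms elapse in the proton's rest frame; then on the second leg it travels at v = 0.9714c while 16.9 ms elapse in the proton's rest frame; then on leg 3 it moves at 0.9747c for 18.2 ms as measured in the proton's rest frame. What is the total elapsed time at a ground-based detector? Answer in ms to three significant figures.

Δt = 7920 ms

Leg 1: γ = 165; Δt_1 = 165.0 × 47.1 = 7771 ms.
Leg 2: γ = 1/√(1 − 0.9714²) = 1/√0.05638 = 4.211; Δt_2 = 4.211 × 16.9 = 71.17 ms.
Leg 3: γ = 1/√(1 − 0.9747²) = 1/√0.04996 = 4.474; Δt_3 = 4.474 × 18.2 = 81.43 ms.
Total: 7771 + 71.17 + 81.43 ms.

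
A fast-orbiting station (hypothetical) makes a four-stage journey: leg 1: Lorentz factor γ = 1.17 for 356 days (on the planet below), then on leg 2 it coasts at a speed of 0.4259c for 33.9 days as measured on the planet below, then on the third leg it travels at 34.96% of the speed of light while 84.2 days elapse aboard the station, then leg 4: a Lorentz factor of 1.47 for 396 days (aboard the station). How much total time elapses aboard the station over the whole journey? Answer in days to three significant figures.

Leg 1: γ = 1.17; τ_1 = 356/1.170 = 304.3 days.
Leg 2: γ = 1/√(1 − 0.4259²) = 1/√0.8186 = 1.105; τ_2 = 33.9/1.105 = 30.67 days.
Leg 3: 84.2 days is already measured aboard the station.
Leg 4: 396 days is already measured aboard the station.
Total: 304.3 + 30.67 + 84.20 + 396.0 days.

τ = 815 days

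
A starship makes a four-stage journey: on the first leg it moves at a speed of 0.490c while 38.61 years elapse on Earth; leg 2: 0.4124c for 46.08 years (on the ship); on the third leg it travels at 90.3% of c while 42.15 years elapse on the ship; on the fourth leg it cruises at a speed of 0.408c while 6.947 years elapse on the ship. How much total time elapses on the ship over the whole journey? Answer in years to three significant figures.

τ = 129 years

Leg 1: γ = 1/√(1 − 0.490²) = 1/√0.7599 = 1.147; τ_1 = 38.61/1.147 = 33.66 years.
Leg 2: 46.08 years is already measured on the ship.
Leg 3: 42.15 years is already measured on the ship.
Leg 4: 6.947 years is already measured on the ship.
Total: 33.66 + 46.08 + 42.15 + 6.947 years.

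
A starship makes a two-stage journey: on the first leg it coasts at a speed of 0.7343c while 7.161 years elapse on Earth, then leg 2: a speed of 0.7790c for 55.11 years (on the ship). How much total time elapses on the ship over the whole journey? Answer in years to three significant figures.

Leg 1: γ = 1/√(1 − 0.7343²) = 1/√0.4608 = 1.473; τ_1 = 7.161/1.473 = 4.861 years.
Leg 2: 55.11 years is already measured on the ship.
Total: 4.861 + 55.11 years.

τ = 60.0 years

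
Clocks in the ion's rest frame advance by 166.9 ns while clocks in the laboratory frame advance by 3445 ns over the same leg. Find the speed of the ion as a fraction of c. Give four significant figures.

β = 0.9988

The proper time is measured in the ion's rest frame (both events occur at the ion's location); Δt is measured in the laboratory frame. γ = Δt/τ = 3445/166.9 = 20.64.
β = √(1 − 1/γ²) = √(1 − 0.002347) = √0.9977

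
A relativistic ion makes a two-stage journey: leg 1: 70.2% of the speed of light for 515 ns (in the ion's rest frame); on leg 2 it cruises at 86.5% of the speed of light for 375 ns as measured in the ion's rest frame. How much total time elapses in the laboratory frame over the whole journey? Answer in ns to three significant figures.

Leg 1: β = 0.702; γ = 1/√(1 − 0.702²) = 1/√0.5072 = 1.404; Δt_1 = 1.404 × 515 = 723.1 ns.
Leg 2: β = 0.865; γ = 1/√(1 − 0.865²) = 1/√0.2518 = 1.993; Δt_2 = 1.993 × 375 = 747.4 ns.
Total: 723.1 + 747.4 ns.

Δt = 1470 ns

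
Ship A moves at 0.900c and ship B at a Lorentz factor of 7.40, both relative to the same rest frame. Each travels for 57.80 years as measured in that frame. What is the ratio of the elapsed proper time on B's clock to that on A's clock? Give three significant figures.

τ_B/τ_A = 0.310

A: γ = 1/√(1 − 0.900²) = 1/√0.1900 = 2.294. B: γ = 7.40.
τ_A/τ_B = γ_B/γ_A = 7.400/2.294 = 3.226, so τ_B/τ_A = 0.3100.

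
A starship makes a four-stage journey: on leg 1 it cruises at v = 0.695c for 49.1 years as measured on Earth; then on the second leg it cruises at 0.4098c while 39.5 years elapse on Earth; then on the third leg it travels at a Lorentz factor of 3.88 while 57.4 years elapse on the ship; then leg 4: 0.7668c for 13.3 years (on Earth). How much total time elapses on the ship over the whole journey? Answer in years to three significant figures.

τ = 137 years

Leg 1: γ = 1/√(1 − 0.695²) = 1/√0.5170 = 1.391; τ_1 = 49.1/1.391 = 35.30 years.
Leg 2: γ = 1/√(1 − 0.4098²) = 1/√0.8321 = 1.096; τ_2 = 39.5/1.096 = 36.03 years.
Leg 3: 57.4 years is already measured on the ship.
Leg 4: γ = 1/√(1 − 0.7668²) = 1/√0.4120 = 1.558; τ_4 = 13.3/1.558 = 8.537 years.
Total: 35.30 + 36.03 + 57.40 + 8.537 years.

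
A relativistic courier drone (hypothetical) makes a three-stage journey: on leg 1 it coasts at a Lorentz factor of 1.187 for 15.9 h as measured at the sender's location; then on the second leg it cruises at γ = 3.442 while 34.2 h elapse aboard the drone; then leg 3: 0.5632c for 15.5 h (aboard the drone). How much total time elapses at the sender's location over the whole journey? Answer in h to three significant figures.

Δt = 152 h

Leg 1: 15.9 h is already measured at the sender's location.
Leg 2: γ = 3.442; Δt_2 = 3.442 × 34.2 = 117.7 h.
Leg 3: γ = 1/√(1 − 0.5632²) = 1/√0.6828 = 1.210; Δt_3 = 1.210 × 15.5 = 18.76 h.
Total: 15.90 + 117.7 + 18.76 h.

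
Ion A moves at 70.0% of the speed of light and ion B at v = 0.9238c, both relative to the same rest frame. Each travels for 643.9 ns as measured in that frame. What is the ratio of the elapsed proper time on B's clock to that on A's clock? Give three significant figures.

A: β = 0.700; γ = 1/√(1 − 0.700²) = 1/√0.5100 = 1.400. B: γ = 1/√(1 − 0.9238²) = 1/√0.1466 = 2.612.
τ_A/τ_B = γ_B/γ_A = 2.612/1.400 = 1.865, so τ_B/τ_A = 0.5361.

τ_B/τ_A = 0.536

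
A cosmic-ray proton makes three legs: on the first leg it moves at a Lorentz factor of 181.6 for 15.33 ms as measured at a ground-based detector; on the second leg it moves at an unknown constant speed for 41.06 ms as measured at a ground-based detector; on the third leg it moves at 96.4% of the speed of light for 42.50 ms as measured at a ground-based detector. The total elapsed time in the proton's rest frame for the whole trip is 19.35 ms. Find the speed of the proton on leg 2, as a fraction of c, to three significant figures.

Leg 1: γ = 181.6; τ_1 = 15.33/181.6 = 0.08442 ms.
Leg 2: speed unknown; τ_2 = 41.06/γ_2.
Leg 3: β = 0.964; γ = 1/√(1 − 0.964²) = 1/√0.07070 = 3.761; τ_3 = 42.50/3.761 = 11.30 ms.
Total proper time: 0.08442 + τ_2 + 11.30 = 19.35, so τ_2 = 19.35 − 11.39 = 7.965 ms.
γ_2 = 41.06/7.965 = 5.155; β = √(1 − 1/γ²) = √0.9624.

β = 0.981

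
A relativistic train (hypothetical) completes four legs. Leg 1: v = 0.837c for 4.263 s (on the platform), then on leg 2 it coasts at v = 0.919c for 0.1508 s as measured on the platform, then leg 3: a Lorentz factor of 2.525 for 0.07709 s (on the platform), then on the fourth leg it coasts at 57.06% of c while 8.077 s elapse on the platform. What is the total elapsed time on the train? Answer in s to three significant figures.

Leg 1: γ = 1/√(1 − 0.837²) = 1/√0.2994 = 1.827; τ_1 = 4.263/1.827 = 2.333 s.
Leg 2: γ = 1/√(1 − 0.919²) = 1/√0.1554 = 2.536; τ_2 = 0.1508/2.536 = 0.05945 s.
Leg 3: γ = 2.525; τ_3 = 0.07709/2.525 = 0.03053 s.
Leg 4: β = 0.5706; γ = 1/√(1 − 0.5706²) = 1/√0.6744 = 1.218; τ_4 = 8.077/1.218 = 6.633 s.
Total: 2.333 + 0.05945 + 0.03053 + 6.633 s.

τ = 9.06 s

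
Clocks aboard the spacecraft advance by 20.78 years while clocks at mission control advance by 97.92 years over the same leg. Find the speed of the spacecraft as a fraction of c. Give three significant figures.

β = 0.977

The proper time is measured aboard the spacecraft (both events occur at the spacecraft's location); Δt is measured at mission control. γ = Δt/τ = 97.92/20.78 = 4.712.
β = √(1 − 1/γ²) = √(1 − 0.04503) = √0.9550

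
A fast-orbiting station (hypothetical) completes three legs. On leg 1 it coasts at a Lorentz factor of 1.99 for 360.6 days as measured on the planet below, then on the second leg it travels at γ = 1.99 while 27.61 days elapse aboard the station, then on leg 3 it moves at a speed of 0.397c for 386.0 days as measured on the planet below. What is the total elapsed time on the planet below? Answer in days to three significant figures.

Δt = 802 days

Leg 1: 360.6 days is already measured on the planet below.
Leg 2: γ = 1.99; Δt_2 = 1.990 × 27.61 = 54.94 days.
Leg 3: 386.0 days is already measured on the planet below.
Total: 360.6 + 54.94 + 386.0 days.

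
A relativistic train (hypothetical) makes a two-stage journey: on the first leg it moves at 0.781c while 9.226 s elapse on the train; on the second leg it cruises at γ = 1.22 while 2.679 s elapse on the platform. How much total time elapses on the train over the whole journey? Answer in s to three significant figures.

Leg 1: 9.226 s is already measured on the train.
Leg 2: γ = 1.22; τ_2 = 2.679/1.220 = 2.196 s.
Total: 9.226 + 2.196 s.

τ = 11.4 s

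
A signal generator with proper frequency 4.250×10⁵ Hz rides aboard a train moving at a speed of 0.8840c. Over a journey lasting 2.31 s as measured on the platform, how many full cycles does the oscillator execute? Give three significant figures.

N = 4.59×10⁵

γ = 1/√(1 − 0.8840²) = 1/√0.2185 = 2.139
The oscillator's own cycle count is N = f × τ where τ is the proper time on the train. τ = Δt/γ = 2.31/2.139 = 1.080 s = 1.080×10⁰ s.
N = 4.250×10⁵ × 1.080×10⁰ = 4.590×10⁵.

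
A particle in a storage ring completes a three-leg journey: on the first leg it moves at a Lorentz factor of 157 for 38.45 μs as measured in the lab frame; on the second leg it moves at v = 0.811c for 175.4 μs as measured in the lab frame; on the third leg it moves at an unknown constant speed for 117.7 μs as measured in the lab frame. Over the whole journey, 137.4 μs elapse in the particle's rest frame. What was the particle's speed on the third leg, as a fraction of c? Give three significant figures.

Leg 1: γ = 157; τ_1 = 38.45/157.0 = 0.2449 μs.
Leg 2: γ = 1/√(1 − 0.811²) = 1/√0.3423 = 1.709; τ_2 = 175.4/1.709 = 102.6 μs.
Leg 3: speed unknown; τ_3 = 117.7/γ_3.
Total proper time: 0.2449 + 102.6 + τ_3 = 137.4, so τ_3 = 137.4 − 102.9 = 34.54 μs.
γ_3 = 117.7/34.54 = 3.408; β = √(1 − 1/γ²) = √0.9139.

β = 0.956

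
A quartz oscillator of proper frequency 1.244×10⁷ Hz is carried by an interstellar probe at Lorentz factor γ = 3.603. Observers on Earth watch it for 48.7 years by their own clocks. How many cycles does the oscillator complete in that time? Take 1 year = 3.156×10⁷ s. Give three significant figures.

N = 5.31×10¹⁵

γ = 3.603
During 48.7 years of lab time, the oscillator's proper time advances by τ = Δt/γ = 48.7/3.603 = 13.52 years = 4.266×10⁸ s.
N = f × τ = 1.244×10⁷ × 4.266×10⁸ = 5.307×10¹⁵.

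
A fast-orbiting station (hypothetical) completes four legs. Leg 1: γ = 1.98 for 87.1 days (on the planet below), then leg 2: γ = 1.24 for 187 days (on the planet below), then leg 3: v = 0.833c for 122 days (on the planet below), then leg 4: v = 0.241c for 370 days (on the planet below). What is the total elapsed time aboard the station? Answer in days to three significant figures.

τ = 621 days

Leg 1: γ = 1.98; τ_1 = 87.1/1.980 = 43.99 days.
Leg 2: γ = 1.24; τ_2 = 187/1.240 = 150.8 days.
Leg 3: γ = 1/√(1 − 0.833²) = 1/√0.3061 = 1.807; τ_3 = 122/1.807 = 67.50 days.
Leg 4: γ = 1/√(1 − 0.241²) = 1/√0.9419 = 1.030; τ_4 = 370/1.030 = 359.1 days.
Total: 43.99 + 150.8 + 67.50 + 359.1 days.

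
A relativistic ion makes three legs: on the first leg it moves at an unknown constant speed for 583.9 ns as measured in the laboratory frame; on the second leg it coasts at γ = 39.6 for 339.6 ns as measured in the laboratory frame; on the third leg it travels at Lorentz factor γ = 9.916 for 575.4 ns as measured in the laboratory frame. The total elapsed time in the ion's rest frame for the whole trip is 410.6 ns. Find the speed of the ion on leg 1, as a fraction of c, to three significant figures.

β = 0.808

Leg 1: speed unknown; τ_1 = 583.9/γ_1.
Leg 2: γ = 39.6; τ_2 = 339.6/39.60 = 8.576 ns.
Leg 3: γ = 9.916; τ_3 = 575.4/9.916 = 58.03 ns.
Total proper time: τ_1 + 8.576 + 58.03 = 410.6, so τ_1 = 410.6 − 66.60 = 344.0 ns.
γ_1 = 583.9/344.0 = 1.697; β = √(1 − 1/γ²) = √0.6529.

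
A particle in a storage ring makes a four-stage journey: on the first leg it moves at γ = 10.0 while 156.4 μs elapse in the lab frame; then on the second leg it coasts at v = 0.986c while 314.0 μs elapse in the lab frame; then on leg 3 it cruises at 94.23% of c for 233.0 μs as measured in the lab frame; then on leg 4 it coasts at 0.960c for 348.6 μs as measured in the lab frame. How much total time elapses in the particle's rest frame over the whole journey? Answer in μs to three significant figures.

Leg 1: γ = 10.0; τ_1 = 156.4/10.00 = 15.64 μs.
Leg 2: γ = 1/√(1 − 0.986²) = 1/√0.02780 = 5.997; τ_2 = 314.0/5.997 = 52.36 μs.
Leg 3: β = 0.9423; γ = 1/√(1 − 0.9423²) = 1/√0.1121 = 2.987; τ_3 = 233.0/2.987 = 78.00 μs.
Leg 4: γ = 1/√(1 − 0.960²) = 25/7 ≈ 3.571; τ_4 = 348.6/3.571 = 97.61 μs.
Total: 15.64 + 52.36 + 78.00 + 97.61 μs.

τ = 244 μs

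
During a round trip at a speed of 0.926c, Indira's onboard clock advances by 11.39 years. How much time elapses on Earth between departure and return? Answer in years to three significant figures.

γ = 1/√(1 − 0.926²) = 1/√0.1425 = 2.649
Earth-frame duration is the dilated interval: Δt = γτ = 2.649 × 11.39 years.

Δt = 30.2 years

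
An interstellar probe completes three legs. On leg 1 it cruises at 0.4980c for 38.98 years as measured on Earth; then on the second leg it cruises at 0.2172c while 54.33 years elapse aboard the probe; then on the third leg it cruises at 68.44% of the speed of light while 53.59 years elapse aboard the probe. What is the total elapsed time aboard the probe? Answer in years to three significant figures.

τ = 142 years

Leg 1: γ = 1/√(1 − 0.4980²) = 1/√0.7520 = 1.153; τ_1 = 38.98/1.153 = 33.80 years.
Leg 2: 54.33 years is already measured aboard the probe.
Leg 3: 53.59 years is already measured aboard the probe.
Total: 33.80 + 54.33 + 53.59 years.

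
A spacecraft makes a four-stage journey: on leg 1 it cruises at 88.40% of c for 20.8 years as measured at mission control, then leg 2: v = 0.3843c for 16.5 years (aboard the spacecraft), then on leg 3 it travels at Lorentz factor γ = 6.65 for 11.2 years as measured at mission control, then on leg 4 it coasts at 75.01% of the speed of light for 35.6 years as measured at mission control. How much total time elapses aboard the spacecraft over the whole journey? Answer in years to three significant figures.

Leg 1: β = 0.8840; γ = 1/√(1 − 0.8840²) = 1/√0.2185 = 2.139; τ_1 = 20.8/2.139 = 9.724 years.
Leg 2: 16.5 years is already measured aboard the spacecraft.
Leg 3: γ = 6.65; τ_3 = 11.2/6.650 = 1.684 years.
Leg 4: β = 0.7501; γ = 1/√(1 − 0.7501²) = 1/√0.4373 = 1.512; τ_4 = 35.6/1.512 = 23.54 years.
Total: 9.724 + 16.50 + 1.684 + 23.54 years.

τ = 51.5 years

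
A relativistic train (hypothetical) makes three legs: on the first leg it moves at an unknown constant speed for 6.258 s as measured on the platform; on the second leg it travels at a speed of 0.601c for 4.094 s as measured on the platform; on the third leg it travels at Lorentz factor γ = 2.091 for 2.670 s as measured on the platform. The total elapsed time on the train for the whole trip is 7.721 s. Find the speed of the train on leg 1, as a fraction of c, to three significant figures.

Leg 1: speed unknown; τ_1 = 6.258/γ_1.
Leg 2: γ = 1/√(1 − 0.601²) = 1/√0.6388 = 1.251; τ_2 = 4.094/1.251 = 3.272 s.
Leg 3: γ = 2.091; τ_3 = 2.670/2.091 = 1.277 s.
Total proper time: τ_1 + 3.272 + 1.277 = 7.721, so τ_1 = 7.721 − 4.549 = 3.172 s.
γ_1 = 6.258/3.172 = 1.973; β = √(1 − 1/γ²) = √0.7431.

β = 0.862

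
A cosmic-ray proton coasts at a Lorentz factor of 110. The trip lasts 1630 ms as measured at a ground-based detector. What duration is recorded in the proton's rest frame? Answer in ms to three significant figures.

τ = 14.8 ms

γ = 110
The interval measured at a ground-based detector is the dilated one; the clock in the proton's rest frame measures the proper time τ = Δt/γ = 1630/110.0 ms.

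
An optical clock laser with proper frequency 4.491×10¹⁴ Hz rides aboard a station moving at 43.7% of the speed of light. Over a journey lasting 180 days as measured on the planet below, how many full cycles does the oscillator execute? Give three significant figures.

β = 0.437; γ = 1/√(1 − 0.437²) = 1/√0.8090 = 1.112
The oscillator's own cycle count is N = f × τ where τ is the proper time aboard the station. τ = Δt/γ = 180/1.112 = 161.9 days = 1.399×10⁷ s.
N = 4.491×10¹⁴ × 1.399×10⁷ = 6.282×10²¹.

N = 6.28×10²¹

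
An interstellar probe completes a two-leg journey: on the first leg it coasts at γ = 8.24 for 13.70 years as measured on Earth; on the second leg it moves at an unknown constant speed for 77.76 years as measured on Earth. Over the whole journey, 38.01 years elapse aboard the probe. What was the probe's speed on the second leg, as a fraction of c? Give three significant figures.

Leg 1: γ = 8.24; τ_1 = 13.70/8.240 = 1.663 years.
Leg 2: speed unknown; τ_2 = 77.76/γ_2.
Total proper time: 1.663 + τ_2 = 38.01, so τ_2 = 38.01 − 1.663 = 36.35 years.
γ_2 = 77.76/36.35 = 2.139; β = √(1 − 1/γ²) = √0.7815.

β = 0.884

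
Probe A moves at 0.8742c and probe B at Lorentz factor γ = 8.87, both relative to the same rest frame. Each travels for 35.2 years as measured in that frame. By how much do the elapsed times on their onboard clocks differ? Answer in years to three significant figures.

A: γ = 1/√(1 − 0.8742²) = 1/√0.2358 = 2.059; τ_A = 35.2/2.059 = 17.09 years.
B: γ = 8.87; τ_B = 35.2/8.870 = 3.968 years.

|τ_A − τ_B| = 13.1 years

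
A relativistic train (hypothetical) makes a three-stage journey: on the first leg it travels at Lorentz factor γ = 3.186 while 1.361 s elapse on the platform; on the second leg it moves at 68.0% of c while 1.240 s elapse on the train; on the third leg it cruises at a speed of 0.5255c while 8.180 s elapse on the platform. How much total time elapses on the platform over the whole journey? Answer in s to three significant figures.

Leg 1: 1.361 s is already measured on the platform.
Leg 2: β = 0.680; γ = 1/√(1 − 0.680²) = 1/√0.5376 = 1.364; Δt_2 = 1.364 × 1.240 = 1.691 s.
Leg 3: 8.180 s is already measured on the platform.
Total: 1.361 + 1.691 + 8.180 s.

Δt = 11.2 s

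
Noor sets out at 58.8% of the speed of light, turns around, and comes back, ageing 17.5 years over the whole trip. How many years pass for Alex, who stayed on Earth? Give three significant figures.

Δt = 21.6 years

β = 0.588; γ = 1/√(1 − 0.588²) = 1/√0.6543 = 1.236
Earth-frame duration is the dilated interval: Δt = γτ = 1.236 × 17.5 years.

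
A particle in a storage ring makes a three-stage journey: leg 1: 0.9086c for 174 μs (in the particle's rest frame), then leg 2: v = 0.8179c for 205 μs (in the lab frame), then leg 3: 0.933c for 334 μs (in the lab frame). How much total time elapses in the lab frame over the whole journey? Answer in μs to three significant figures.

Leg 1: γ = 1/√(1 − 0.9086²) = 1/√0.1744 = 2.394; Δt_1 = 2.394 × 174 = 416.6 μs.
Leg 2: 205 μs is already measured in the lab frame.
Leg 3: 334 μs is already measured in the lab frame.
Total: 416.6 + 205.0 + 334.0 μs.

Δt = 956 μs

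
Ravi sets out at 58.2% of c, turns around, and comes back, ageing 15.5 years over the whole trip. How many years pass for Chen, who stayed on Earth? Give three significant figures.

Δt = 19.1 years

β = 0.582; γ = 1/√(1 − 0.582²) = 1/√0.6613 = 1.230
Earth-frame duration is the dilated interval: Δt = γτ = 1.230 × 15.5 years.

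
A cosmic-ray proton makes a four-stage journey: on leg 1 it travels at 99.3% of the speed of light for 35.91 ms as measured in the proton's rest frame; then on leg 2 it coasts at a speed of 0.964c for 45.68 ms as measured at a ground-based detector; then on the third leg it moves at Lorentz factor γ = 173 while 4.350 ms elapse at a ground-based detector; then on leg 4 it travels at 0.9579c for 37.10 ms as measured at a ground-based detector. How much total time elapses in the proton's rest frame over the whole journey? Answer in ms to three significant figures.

Leg 1: 35.91 ms is already measured in the proton's rest frame.
Leg 2: γ = 1/√(1 − 0.964²) = 1/√0.07070 = 3.761; τ_2 = 45.68/3.761 = 12.15 ms.
Leg 3: γ = 173; τ_3 = 4.350/173.0 = 0.02514 ms.
Leg 4: γ = 1/√(1 − 0.9579²) = 1/√0.08243 = 3.483; τ_4 = 37.10/3.483 = 10.65 ms.
Total: 35.91 + 12.15 + 0.02514 + 10.65 ms.

τ = 58.7 ms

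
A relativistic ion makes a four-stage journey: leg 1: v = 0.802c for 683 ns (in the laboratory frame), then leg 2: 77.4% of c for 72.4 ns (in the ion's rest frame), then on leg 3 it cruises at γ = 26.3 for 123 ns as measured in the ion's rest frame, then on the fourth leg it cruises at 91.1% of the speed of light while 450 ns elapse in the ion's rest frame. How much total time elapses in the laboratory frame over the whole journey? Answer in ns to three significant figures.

Δt = 5120 ns

Leg 1: 683 ns is already measured in the laboratory frame.
Leg 2: β = 0.774; γ = 1/√(1 − 0.774²) = 1/√0.4009 = 1.579; Δt_2 = 1.579 × 72.4 = 114.3 ns.
Leg 3: γ = 26.3; Δt_3 = 26.30 × 123 = 3235 ns.
Leg 4: β = 0.911; γ = 1/√(1 − 0.911²) = 1/√0.1701 = 2.425; Δt_4 = 2.425 × 450 = 1091 ns.
Total: 683.0 + 114.3 + 3235 + 1091 ns.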